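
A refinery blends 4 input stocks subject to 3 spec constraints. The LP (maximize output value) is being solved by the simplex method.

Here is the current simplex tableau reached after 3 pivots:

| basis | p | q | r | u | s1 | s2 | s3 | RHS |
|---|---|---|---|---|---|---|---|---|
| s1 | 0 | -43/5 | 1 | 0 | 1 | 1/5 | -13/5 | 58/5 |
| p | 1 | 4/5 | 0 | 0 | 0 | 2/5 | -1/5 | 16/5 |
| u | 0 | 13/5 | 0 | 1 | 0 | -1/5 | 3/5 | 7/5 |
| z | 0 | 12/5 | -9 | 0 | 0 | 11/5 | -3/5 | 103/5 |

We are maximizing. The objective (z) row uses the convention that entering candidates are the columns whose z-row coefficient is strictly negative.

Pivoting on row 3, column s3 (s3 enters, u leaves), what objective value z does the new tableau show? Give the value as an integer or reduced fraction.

22

Minimum ratio for s3: (7/5)/(3/5) = 7/3.
z changes by −(z-row coeff of s3)·ratio = −(-3/5)·(7/3) = 7/5.
New z = 103/5 + (7/5) = 22.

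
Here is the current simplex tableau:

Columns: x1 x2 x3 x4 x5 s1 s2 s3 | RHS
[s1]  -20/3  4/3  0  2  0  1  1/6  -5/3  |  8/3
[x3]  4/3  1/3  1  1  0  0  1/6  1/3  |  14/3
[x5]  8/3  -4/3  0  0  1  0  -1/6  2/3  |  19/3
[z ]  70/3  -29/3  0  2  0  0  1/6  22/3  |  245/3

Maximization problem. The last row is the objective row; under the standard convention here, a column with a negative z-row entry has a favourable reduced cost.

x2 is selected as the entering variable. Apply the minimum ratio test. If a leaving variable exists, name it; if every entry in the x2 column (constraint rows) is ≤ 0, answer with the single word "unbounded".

s1

Ratios: row 1 (s1): (8/3)/(4/3) = 2; row 2 (x3): (14/3)/(1/3) = 14; row 3 (x5): entry -4/3 ≤ 0, skip.
Minimum ratio is in the s1 row, so s1 leaves.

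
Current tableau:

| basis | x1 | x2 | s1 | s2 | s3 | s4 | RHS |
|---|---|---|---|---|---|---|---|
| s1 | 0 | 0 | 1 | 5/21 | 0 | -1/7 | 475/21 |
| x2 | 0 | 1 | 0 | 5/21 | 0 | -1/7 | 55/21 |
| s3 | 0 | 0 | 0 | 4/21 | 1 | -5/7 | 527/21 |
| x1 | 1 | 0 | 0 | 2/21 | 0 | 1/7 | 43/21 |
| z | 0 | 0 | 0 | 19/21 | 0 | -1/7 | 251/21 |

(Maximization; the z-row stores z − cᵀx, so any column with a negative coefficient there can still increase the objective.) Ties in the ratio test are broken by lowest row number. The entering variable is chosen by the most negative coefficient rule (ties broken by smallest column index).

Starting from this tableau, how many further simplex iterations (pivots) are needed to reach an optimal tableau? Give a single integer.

pivot: s4 in, x1 out → z = 14
No improving column remains; optimal.

1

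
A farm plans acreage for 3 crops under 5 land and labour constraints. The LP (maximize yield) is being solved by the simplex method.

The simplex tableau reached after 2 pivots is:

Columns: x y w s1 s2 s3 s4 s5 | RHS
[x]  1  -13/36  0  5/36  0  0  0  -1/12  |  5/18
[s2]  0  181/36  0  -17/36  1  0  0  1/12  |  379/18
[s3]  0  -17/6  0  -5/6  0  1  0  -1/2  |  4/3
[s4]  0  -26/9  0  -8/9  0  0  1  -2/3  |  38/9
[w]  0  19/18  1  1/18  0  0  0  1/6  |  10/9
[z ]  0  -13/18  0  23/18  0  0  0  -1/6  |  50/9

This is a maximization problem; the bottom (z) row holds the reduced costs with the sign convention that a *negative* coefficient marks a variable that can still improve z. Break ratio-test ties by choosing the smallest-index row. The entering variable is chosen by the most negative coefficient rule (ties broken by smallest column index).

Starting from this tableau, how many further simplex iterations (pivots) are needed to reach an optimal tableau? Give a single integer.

pivot: y in, w out → z = 120/19
pivot: s5 in, y out → z = 20/3
No improving column remains; optimal.

2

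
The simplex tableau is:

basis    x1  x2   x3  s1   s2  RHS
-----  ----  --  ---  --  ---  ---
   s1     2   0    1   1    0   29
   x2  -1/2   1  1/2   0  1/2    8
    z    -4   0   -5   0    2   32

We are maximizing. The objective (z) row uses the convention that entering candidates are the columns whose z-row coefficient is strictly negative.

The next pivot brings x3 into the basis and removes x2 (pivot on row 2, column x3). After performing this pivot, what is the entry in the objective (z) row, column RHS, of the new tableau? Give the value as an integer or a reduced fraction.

112

Pivot element is row 2, column x3: 1/2.
Normalize row 2: new (row 2, RHS) = 8/(1/2) = 16.
z-row ← z-row − (-5)·(new row 2): 32 − (-5)·16 = 112.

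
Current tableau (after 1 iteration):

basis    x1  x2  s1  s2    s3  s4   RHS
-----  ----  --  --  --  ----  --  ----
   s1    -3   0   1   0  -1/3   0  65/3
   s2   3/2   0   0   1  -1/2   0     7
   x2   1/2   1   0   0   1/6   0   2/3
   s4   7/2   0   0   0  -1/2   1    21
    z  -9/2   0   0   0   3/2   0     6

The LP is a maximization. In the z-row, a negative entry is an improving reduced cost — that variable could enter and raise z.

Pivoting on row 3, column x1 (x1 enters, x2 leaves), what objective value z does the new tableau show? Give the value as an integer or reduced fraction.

Minimum ratio for x1: (2/3)/(1/2) = 4/3.
z changes by −(z-row coeff of x1)·ratio = −(-9/2)·(4/3) = 6.
New z = 6 + 6 = 12.

12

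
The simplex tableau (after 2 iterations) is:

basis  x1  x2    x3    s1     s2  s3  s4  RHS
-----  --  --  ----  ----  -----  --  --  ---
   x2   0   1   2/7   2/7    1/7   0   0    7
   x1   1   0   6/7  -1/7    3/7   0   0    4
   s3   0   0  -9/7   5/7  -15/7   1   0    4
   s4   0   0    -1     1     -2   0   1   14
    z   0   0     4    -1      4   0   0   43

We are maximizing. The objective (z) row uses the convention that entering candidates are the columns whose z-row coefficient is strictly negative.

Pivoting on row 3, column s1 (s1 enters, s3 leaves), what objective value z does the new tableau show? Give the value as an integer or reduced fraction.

243/5

Minimum ratio for s1: 4/(5/7) = 28/5.
z changes by −(z-row coeff of s1)·ratio = −(-1)·(28/5) = 28/5.
New z = 43 + (28/5) = 243/5.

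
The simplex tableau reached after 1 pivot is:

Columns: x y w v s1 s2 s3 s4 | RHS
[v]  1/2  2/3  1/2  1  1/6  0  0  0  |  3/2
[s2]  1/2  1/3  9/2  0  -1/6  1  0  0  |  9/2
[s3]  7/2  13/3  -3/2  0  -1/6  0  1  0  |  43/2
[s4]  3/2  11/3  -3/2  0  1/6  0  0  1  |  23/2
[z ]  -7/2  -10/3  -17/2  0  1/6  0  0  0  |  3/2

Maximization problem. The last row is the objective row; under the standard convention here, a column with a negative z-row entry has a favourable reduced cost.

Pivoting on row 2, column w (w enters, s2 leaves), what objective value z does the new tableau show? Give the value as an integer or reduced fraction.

Minimum ratio for w: (9/2)/(9/2) = 1.
z changes by −(z-row coeff of w)·ratio = −(-17/2)·1 = 17/2.
New z = 3/2 + (17/2) = 10.

10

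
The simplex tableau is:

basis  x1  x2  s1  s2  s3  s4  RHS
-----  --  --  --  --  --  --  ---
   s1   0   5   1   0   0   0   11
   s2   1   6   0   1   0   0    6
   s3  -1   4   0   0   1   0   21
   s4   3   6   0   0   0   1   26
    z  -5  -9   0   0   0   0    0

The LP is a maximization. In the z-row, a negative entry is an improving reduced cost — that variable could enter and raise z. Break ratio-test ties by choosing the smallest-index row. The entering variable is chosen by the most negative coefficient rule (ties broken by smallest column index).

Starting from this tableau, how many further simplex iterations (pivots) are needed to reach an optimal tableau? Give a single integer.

2

pivot: x2 in, s2 out → z = 9
pivot: x1 in, x2 out → z = 30
No improving column remains; optimal.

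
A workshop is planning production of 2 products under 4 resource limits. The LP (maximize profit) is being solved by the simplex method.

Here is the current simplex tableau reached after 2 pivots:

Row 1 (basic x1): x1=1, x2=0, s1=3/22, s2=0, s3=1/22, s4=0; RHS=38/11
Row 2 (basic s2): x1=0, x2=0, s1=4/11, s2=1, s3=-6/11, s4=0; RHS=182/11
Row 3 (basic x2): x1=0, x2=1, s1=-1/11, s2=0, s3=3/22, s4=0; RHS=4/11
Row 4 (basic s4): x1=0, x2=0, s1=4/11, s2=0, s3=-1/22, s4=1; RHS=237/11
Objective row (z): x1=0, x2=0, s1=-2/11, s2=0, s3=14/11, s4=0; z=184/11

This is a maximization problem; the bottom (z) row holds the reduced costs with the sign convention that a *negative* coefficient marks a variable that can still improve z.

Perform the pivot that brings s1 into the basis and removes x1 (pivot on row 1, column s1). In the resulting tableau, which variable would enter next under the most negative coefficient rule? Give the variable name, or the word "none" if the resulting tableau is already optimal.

none

Pivot element 3/22. New z-row = old z-row − (-2/11)·(row 1/(3/22)).
Updated z-row coefficients: x1: 4/3, x2: 0, s1: 0, s2: 0, s3: 4/3, s4: 0.
No coefficient is strictly negative; the tableau after this pivot is optimal.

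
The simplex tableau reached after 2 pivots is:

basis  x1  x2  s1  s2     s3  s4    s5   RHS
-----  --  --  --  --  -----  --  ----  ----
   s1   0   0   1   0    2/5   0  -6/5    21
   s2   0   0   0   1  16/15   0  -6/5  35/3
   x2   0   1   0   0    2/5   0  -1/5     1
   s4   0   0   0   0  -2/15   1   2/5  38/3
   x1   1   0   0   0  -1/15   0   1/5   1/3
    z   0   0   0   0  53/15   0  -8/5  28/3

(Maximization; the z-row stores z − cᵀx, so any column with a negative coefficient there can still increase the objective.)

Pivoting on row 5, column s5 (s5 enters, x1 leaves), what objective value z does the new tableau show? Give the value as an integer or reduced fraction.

12

Minimum ratio for s5: (1/3)/(1/5) = 5/3.
z changes by −(z-row coeff of s5)·ratio = −(-8/5)·(5/3) = 8/3.
New z = 28/3 + (8/3) = 12.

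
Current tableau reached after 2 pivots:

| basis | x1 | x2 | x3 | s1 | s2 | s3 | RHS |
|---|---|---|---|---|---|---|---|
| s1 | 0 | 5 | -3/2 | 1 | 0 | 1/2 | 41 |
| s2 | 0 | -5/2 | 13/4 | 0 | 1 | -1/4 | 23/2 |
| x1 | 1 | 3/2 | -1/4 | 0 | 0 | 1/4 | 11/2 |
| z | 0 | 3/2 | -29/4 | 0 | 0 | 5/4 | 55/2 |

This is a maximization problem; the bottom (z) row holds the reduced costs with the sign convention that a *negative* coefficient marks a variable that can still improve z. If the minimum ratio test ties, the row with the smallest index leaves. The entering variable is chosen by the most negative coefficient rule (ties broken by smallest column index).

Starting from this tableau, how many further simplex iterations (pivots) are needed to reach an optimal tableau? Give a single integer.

pivot: x3 in, s2 out → z = 691/13
pivot: x2 in, x1 out → z = 1242/17
No improving column remains; optimal.

2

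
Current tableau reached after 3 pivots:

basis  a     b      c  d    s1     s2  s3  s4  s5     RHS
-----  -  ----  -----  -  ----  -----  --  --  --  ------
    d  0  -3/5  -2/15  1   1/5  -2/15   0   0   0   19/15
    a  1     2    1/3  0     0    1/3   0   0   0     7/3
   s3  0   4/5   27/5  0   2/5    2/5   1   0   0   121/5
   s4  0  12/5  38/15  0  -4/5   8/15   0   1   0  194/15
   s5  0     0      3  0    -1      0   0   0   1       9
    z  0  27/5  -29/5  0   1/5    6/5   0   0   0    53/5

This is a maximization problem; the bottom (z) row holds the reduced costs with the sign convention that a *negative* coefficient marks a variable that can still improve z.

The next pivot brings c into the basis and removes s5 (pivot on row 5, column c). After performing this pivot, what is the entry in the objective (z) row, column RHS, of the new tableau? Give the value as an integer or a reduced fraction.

28

Pivot element is row 5, column c: 3.
Normalize row 5: new (row 5, RHS) = 9/3 = 3.
z-row ← z-row − (-29/5)·(new row 5): 53/5 − (-29/5)·3 = 28.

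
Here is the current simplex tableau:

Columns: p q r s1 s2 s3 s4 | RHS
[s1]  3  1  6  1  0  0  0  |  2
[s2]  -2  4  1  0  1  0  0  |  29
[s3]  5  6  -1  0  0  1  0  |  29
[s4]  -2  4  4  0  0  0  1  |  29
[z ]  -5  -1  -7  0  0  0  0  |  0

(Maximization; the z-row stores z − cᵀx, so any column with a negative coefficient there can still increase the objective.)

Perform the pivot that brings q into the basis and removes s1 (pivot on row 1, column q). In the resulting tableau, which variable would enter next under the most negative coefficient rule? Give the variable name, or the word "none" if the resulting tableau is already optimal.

p

Pivot element 1. New z-row = old z-row − (-1)·(row 1/1).
Updated z-row coefficients: p: -2, q: 0, r: -1, s1: 1, s2: 0, s3: 0, s4: 0.
The most negative is -2 in column p, so p would enter next.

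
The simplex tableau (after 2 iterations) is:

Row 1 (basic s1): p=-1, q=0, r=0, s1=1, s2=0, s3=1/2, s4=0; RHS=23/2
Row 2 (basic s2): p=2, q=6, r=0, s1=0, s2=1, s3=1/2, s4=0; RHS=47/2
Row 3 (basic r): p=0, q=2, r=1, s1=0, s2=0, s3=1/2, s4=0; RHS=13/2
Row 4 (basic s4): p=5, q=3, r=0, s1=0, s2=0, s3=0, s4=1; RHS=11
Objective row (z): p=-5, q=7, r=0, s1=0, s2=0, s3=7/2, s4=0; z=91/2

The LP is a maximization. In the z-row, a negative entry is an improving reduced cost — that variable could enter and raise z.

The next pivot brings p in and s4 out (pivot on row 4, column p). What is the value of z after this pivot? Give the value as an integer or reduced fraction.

Minimum ratio for p: 11/5 = 11/5.
z changes by −(z-row coeff of p)·ratio = −(-5)·(11/5) = 11.
New z = 91/2 + 11 = 113/2.

113/2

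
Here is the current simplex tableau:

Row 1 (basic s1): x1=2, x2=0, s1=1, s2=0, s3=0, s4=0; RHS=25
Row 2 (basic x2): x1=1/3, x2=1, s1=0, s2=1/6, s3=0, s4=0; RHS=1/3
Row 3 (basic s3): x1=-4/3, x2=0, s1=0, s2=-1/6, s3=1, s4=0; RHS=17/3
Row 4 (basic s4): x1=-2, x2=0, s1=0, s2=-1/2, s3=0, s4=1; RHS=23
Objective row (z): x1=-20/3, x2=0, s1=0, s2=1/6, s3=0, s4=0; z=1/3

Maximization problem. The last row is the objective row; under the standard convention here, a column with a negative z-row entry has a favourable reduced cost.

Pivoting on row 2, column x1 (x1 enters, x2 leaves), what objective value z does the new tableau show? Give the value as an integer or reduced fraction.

7

Minimum ratio for x1: (1/3)/(1/3) = 1.
z changes by −(z-row coeff of x1)·ratio = −(-20/3)·1 = 20/3.
New z = 1/3 + (20/3) = 7.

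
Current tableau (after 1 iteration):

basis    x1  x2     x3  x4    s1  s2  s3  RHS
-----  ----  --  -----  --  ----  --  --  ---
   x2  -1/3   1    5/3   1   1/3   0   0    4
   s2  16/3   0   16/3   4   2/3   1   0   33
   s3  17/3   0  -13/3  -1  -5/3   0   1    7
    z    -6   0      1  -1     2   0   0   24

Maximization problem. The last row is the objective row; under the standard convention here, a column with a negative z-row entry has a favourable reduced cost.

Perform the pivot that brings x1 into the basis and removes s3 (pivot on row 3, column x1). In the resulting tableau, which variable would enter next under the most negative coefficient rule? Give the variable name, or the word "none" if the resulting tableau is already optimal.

x3

Pivot element 17/3. New z-row = old z-row − (-6)·(row 3/(17/3)).
Updated z-row coefficients: x1: 0, x2: 0, x3: -61/17, x4: -35/17, s1: 4/17, s2: 0, s3: 18/17.
The most negative is -61/17 in column x3, so x3 would enter next.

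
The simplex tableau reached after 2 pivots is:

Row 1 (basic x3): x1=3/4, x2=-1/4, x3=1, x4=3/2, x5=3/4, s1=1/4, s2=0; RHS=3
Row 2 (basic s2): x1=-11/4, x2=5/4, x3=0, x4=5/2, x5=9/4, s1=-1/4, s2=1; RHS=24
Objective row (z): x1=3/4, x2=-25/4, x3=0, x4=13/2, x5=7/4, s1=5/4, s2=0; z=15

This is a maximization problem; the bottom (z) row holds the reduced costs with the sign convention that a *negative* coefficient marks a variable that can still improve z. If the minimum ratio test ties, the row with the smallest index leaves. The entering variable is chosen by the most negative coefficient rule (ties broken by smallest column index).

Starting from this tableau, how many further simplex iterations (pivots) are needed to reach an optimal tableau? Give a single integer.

2

pivot: x2 in, s2 out → z = 135
pivot: x1 in, x3 out → z = 642
No improving column remains; optimal.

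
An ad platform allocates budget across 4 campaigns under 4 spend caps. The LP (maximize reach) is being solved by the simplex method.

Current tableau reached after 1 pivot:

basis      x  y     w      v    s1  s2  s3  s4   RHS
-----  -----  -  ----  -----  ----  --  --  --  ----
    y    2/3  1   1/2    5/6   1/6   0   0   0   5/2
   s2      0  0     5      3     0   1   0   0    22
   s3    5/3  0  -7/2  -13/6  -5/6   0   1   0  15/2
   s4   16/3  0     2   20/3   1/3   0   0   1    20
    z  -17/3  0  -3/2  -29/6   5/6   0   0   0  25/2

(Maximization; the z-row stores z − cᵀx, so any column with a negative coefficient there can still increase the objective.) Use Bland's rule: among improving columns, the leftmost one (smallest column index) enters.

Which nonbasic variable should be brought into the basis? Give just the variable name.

x

Objective-row coefficients: x: -17/3, y: 0, w: -3/2, v: -29/6, s1: 5/6, s2: 0, s3: 0, s4: 0.
Improving columns: x, w, v. Bland's rule picks the smallest column index → x.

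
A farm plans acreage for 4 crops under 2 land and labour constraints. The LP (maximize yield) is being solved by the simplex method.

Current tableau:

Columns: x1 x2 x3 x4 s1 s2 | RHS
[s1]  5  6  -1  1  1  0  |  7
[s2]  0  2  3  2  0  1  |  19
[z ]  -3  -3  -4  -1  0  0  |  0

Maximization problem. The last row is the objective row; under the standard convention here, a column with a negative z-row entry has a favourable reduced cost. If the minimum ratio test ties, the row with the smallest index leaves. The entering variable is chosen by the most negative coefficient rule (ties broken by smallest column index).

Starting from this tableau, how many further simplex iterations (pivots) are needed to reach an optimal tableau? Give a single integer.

pivot: x3 in, s2 out → z = 76/3
pivot: x1 in, s1 out → z = 100/3
No improving column remains; optimal.

2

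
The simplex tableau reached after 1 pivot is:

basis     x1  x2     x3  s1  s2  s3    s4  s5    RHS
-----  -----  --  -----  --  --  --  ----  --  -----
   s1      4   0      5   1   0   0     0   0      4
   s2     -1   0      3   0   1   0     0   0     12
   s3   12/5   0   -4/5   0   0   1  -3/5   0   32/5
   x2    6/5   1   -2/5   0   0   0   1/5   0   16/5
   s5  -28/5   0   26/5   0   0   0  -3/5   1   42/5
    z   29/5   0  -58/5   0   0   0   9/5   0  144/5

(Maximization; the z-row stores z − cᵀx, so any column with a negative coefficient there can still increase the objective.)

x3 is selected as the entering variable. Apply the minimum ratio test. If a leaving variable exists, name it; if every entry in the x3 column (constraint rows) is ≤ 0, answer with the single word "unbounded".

Ratios: row 1 (s1): 4/5 = 4/5; row 2 (s2): 12/3 = 4; row 3 (s3): entry -4/5 ≤ 0, skip; row 4 (x2): entry -2/5 ≤ 0, skip; row 5 (s5): (42/5)/(26/5) = 21/13.
Minimum ratio is in the s1 row, so s1 leaves.

s1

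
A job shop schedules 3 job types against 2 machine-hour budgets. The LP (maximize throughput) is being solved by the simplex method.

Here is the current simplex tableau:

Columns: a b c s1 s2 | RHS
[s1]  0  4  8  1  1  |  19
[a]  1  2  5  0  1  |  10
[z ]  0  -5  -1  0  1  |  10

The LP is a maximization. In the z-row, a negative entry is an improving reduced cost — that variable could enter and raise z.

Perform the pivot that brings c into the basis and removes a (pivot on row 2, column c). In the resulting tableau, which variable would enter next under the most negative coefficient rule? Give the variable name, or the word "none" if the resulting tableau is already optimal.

Pivot element 5. New z-row = old z-row − (-1)·(row 2/5).
Updated z-row coefficients: a: 1/5, b: -23/5, c: 0, s1: 0, s2: 6/5.
The most negative is -23/5 in column b, so b would enter next.

b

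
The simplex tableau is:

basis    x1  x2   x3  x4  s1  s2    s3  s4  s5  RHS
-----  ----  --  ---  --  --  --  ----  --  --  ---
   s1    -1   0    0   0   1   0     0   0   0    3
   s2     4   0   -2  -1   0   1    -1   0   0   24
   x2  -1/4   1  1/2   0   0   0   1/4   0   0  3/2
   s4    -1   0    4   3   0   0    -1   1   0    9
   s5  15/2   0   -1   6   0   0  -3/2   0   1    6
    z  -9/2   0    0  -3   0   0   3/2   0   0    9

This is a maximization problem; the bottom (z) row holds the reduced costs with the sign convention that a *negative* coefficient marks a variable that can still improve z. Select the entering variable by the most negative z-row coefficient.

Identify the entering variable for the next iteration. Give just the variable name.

x1

Objective-row coefficients: x1: -9/2, x2: 0, x3: 0, x4: -3, s1: 0, s2: 0, s3: 3/2, s4: 0, s5: 0.
The most negative is -9/2 in column x1, so x1 enters.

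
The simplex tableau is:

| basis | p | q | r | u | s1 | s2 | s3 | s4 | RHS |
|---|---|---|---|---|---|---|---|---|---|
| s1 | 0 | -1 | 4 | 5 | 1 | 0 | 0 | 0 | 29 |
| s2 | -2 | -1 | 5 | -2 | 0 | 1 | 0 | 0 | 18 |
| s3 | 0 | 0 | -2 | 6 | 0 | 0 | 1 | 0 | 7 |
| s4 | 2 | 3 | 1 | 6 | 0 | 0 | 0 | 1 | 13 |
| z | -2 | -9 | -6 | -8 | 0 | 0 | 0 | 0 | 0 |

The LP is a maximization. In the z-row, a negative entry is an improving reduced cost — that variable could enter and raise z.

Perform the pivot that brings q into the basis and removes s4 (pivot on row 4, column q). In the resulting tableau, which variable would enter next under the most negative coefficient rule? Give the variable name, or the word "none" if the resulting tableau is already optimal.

r

Pivot element 3. New z-row = old z-row − (-9)·(row 4/3).
Updated z-row coefficients: p: 4, q: 0, r: -3, u: 10, s1: 0, s2: 0, s3: 0, s4: 3.
The most negative is -3 in column r, so r would enter next.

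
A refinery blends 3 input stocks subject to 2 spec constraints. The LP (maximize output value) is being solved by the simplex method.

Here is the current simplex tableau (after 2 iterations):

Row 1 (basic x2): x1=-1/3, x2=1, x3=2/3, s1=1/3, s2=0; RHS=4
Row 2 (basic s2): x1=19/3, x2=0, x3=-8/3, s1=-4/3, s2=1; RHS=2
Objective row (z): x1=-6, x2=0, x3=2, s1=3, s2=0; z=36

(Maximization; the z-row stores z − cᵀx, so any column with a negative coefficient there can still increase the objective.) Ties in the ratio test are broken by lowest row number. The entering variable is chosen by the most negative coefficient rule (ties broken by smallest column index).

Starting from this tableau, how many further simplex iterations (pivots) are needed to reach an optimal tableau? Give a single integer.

2

pivot: x1 in, s2 out → z = 720/19
pivot: x3 in, x2 out → z = 42
No improving column remains; optimal.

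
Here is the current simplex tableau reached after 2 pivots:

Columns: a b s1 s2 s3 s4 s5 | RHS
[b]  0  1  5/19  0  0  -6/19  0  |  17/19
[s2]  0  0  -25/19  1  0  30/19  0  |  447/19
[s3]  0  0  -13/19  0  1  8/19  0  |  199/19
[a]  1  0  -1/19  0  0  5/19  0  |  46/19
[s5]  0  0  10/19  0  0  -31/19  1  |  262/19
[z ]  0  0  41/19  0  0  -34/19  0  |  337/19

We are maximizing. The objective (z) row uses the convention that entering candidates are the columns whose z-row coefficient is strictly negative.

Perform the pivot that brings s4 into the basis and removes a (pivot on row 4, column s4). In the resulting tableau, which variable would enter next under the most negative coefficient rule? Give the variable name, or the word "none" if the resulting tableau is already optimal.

Pivot element 5/19. New z-row = old z-row − (-34/19)·(row 4/(5/19)).
Updated z-row coefficients: a: 34/5, b: 0, s1: 9/5, s2: 0, s3: 0, s4: 0, s5: 0.
No coefficient is strictly negative; the tableau after this pivot is optimal.

none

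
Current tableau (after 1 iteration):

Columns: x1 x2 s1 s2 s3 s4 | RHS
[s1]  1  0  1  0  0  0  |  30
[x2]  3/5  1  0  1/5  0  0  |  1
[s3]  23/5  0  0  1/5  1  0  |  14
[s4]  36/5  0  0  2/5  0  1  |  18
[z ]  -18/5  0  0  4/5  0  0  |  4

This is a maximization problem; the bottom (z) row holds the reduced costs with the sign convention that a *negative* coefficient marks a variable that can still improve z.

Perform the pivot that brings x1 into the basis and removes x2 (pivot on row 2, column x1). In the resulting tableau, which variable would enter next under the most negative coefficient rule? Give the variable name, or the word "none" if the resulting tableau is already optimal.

Pivot element 3/5. New z-row = old z-row − (-18/5)·(row 2/(3/5)).
Updated z-row coefficients: x1: 0, x2: 6, s1: 0, s2: 2, s3: 0, s4: 0.
No coefficient is strictly negative; the tableau after this pivot is optimal.

none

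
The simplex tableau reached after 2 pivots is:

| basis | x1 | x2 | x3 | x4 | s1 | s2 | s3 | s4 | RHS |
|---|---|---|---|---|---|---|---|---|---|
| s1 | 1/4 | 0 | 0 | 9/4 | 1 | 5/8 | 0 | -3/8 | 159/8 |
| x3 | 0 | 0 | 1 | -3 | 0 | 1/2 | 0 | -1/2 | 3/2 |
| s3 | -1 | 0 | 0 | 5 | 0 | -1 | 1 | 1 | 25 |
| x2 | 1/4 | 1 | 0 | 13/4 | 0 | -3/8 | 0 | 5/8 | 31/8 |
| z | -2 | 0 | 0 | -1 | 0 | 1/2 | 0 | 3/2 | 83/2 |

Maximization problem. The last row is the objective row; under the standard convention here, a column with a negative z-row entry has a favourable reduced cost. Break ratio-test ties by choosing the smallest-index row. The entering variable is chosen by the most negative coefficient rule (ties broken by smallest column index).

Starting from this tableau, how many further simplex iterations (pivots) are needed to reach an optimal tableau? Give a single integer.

pivot: x1 in, x2 out → z = 145/2
pivot: s2 in, x3 out → z = 80
No improving column remains; optimal.

2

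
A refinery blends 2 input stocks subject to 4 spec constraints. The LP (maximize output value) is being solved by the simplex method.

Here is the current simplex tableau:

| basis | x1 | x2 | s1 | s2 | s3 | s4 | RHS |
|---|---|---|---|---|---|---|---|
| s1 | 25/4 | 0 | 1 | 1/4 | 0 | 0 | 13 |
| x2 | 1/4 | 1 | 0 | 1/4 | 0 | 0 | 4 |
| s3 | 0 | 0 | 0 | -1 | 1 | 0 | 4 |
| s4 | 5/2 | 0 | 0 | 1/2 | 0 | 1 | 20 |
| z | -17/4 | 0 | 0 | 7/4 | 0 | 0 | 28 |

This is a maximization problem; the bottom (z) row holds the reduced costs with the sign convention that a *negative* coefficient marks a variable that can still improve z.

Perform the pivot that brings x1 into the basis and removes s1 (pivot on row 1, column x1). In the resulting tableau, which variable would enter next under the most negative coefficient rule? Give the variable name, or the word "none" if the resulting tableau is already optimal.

none

Pivot element 25/4. New z-row = old z-row − (-17/4)·(row 1/(25/4)).
Updated z-row coefficients: x1: 0, x2: 0, s1: 17/25, s2: 48/25, s3: 0, s4: 0.
No coefficient is strictly negative; the tableau after this pivot is optimal.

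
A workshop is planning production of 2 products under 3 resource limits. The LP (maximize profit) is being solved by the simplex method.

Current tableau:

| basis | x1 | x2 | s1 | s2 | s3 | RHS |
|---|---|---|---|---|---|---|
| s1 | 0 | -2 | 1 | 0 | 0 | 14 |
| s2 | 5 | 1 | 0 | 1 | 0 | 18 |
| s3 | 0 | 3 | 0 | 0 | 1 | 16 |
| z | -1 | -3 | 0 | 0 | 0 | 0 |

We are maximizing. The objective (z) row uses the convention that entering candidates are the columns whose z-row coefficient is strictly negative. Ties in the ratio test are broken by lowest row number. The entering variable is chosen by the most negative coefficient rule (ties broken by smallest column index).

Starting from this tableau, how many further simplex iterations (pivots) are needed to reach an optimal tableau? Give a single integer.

2

pivot: x2 in, s3 out → z = 16
pivot: x1 in, s2 out → z = 278/15
No improving column remains; optimal.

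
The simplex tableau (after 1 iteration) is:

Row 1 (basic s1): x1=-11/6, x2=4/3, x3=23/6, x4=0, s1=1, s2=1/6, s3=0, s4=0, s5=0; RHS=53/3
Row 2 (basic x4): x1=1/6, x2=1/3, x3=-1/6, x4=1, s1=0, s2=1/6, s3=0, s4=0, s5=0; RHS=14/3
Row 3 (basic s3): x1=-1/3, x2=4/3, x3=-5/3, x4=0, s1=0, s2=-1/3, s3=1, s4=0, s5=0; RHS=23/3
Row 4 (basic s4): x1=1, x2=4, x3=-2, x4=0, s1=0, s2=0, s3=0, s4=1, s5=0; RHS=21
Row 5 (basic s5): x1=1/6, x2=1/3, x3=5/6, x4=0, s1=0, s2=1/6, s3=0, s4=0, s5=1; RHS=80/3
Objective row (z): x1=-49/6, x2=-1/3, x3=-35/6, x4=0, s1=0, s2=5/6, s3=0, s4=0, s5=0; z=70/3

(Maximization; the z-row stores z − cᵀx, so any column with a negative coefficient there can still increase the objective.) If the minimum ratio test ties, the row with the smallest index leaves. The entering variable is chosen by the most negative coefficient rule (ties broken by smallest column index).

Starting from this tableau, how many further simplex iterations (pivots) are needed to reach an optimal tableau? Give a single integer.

pivot: x1 in, s4 out → z = 1169/6
pivot: x3 in, x4 out → z = 350
pivot: s4 in, s5 out → z = 560
No improving column remains; optimal.

3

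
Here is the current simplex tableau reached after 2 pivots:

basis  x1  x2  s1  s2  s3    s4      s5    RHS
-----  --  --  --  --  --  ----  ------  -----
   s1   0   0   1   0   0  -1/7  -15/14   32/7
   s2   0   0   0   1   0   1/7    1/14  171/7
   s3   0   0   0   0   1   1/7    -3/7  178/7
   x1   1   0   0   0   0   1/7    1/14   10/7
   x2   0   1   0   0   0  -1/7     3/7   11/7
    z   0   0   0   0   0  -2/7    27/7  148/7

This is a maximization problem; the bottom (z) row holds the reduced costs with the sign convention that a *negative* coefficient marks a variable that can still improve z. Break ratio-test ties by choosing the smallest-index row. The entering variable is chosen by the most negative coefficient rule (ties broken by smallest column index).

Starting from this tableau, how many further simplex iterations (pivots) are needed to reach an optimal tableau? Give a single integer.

pivot: s4 in, x1 out → z = 24
No improving column remains; optimal.

1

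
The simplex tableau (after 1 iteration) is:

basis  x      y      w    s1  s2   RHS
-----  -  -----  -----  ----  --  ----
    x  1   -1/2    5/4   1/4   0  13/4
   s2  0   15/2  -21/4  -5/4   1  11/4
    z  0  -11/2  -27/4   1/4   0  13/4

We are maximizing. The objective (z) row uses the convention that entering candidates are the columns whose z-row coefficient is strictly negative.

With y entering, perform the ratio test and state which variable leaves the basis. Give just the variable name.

s2

Ratios: row 1 (x): entry -1/2 ≤ 0, skip; row 2 (s2): (11/4)/(15/2) = 11/30.
Minimum ratio 11/30 is in the s2 row, so s2 leaves.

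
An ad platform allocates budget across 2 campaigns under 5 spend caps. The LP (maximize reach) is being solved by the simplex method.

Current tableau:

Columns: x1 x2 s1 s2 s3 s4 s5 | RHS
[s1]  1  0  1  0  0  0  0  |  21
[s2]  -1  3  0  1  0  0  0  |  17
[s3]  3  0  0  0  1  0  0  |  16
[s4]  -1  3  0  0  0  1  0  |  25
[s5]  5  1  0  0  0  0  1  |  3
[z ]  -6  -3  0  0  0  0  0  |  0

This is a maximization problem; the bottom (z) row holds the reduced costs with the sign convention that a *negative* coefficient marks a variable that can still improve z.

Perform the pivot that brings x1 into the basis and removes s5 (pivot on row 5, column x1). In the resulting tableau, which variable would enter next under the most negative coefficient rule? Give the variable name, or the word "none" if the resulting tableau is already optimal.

Pivot element 5. New z-row = old z-row − (-6)·(row 5/5).
Updated z-row coefficients: x1: 0, x2: -9/5, s1: 0, s2: 0, s3: 0, s4: 0, s5: 6/5.
The most negative is -9/5 in column x2, so x2 would enter next.

x2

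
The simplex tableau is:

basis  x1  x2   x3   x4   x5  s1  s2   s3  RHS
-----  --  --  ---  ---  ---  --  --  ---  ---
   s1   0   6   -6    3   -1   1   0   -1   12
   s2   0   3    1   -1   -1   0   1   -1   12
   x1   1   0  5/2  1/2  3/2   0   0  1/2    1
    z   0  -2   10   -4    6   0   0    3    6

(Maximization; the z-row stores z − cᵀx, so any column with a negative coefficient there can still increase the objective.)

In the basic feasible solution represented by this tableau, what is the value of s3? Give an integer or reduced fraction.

0

s3 is nonbasic (not in the basis column), so its value in the current BFS is 0.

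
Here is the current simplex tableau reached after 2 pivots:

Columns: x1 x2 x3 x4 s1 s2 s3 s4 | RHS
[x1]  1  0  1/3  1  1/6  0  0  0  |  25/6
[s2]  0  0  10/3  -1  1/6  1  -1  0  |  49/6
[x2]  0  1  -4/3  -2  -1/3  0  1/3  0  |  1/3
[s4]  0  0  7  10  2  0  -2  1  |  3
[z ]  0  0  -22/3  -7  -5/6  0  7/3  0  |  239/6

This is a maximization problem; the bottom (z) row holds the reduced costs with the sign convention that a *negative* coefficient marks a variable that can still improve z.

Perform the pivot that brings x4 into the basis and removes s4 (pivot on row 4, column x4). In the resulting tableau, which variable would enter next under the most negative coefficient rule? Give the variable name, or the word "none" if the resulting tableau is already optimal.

Pivot element 10. New z-row = old z-row − (-7)·(row 4/10).
Updated z-row coefficients: x1: 0, x2: 0, x3: -73/30, x4: 0, s1: 17/30, s2: 0, s3: 14/15, s4: 7/10.
The most negative is -73/30 in column x3, so x3 would enter next.

x3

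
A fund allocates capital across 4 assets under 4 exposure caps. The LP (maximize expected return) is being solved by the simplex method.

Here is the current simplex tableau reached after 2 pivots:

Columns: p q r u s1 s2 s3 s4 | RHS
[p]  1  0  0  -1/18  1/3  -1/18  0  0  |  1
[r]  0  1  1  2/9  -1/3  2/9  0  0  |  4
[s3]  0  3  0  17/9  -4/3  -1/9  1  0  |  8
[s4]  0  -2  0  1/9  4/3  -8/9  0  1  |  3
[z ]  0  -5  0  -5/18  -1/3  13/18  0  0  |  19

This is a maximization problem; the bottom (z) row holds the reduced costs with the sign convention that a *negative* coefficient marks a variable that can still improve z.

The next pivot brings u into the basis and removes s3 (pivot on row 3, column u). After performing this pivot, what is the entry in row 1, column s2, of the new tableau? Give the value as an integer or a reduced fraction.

Pivot element is row 3, column u: 17/9.
Normalize row 3: new (row 3, s2) = (-1/9)/(17/9) = -1/17.
row 1 ← row 1 − (-1/18)·(new row 3): -1/18 − (-1/18)·(-1/17) = -1/17.

-1/17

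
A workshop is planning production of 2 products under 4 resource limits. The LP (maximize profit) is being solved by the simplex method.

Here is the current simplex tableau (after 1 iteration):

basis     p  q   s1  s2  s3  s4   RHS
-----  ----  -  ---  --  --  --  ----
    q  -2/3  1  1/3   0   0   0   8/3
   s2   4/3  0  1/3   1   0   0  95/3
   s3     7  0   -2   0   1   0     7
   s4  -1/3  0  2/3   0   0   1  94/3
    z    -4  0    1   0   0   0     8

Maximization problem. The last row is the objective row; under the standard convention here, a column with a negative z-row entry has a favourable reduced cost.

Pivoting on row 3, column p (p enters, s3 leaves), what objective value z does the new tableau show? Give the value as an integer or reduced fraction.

12

Minimum ratio for p: 7/7 = 1.
z changes by −(z-row coeff of p)·ratio = −(-4)·1 = 4.
New z = 8 + 4 = 12.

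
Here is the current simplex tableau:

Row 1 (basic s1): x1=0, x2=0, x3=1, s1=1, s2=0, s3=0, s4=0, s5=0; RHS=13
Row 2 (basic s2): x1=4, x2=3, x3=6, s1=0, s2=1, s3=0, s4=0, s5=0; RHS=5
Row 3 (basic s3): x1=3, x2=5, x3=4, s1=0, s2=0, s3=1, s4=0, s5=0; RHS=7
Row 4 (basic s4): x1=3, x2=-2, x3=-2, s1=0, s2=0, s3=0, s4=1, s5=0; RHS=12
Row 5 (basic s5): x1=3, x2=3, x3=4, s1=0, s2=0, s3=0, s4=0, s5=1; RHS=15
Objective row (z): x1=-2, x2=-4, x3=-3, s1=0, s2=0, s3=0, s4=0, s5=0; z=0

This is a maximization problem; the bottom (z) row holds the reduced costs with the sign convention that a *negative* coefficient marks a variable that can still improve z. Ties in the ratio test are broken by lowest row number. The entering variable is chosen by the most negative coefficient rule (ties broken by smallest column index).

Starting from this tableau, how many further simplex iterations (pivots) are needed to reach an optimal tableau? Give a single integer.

1

pivot: x2 in, s3 out → z = 28/5
No improving column remains; optimal.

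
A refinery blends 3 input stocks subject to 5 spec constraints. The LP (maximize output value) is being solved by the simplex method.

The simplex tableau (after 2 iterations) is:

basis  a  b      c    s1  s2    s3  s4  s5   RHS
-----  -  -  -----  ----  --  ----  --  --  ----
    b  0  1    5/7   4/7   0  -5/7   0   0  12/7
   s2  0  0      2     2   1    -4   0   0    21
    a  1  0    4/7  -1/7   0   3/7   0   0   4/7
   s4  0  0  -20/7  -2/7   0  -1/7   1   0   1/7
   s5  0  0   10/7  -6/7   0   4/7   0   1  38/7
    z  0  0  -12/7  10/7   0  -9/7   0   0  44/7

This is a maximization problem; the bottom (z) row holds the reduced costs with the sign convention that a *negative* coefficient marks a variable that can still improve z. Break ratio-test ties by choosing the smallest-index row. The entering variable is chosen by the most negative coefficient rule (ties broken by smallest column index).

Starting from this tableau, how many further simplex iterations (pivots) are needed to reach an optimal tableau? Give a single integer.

1

pivot: c in, a out → z = 8
No improving column remains; optimal.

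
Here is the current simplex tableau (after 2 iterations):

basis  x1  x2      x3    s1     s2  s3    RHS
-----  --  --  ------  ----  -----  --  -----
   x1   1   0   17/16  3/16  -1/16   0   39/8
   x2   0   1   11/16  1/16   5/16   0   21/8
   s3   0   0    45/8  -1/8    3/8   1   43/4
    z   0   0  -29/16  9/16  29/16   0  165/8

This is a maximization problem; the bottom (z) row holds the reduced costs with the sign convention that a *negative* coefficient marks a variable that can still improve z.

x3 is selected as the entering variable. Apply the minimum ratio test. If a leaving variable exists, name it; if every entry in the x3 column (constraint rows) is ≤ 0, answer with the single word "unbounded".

s3

Ratios: row 1 (x1): (39/8)/(17/16) = 78/17; row 2 (x2): (21/8)/(11/16) = 42/11; row 3 (s3): (43/4)/(45/8) = 86/45.
Minimum ratio is in the s3 row, so s3 leaves.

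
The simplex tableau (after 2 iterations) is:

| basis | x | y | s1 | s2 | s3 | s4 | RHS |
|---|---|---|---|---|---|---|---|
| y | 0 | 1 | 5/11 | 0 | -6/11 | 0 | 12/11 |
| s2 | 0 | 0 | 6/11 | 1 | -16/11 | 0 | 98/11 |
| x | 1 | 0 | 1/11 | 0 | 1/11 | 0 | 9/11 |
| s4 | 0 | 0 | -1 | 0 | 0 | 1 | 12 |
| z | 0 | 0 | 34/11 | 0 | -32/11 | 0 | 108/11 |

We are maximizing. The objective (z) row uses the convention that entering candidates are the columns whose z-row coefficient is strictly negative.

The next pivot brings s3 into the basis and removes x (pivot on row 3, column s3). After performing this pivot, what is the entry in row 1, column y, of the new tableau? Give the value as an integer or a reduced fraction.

Pivot element is row 3, column s3: 1/11.
Normalize row 3: new (row 3, y) = 0/(1/11) = 0.
row 1 ← row 1 − (-6/11)·(new row 3): 1 − (-6/11)·0 = 1.

1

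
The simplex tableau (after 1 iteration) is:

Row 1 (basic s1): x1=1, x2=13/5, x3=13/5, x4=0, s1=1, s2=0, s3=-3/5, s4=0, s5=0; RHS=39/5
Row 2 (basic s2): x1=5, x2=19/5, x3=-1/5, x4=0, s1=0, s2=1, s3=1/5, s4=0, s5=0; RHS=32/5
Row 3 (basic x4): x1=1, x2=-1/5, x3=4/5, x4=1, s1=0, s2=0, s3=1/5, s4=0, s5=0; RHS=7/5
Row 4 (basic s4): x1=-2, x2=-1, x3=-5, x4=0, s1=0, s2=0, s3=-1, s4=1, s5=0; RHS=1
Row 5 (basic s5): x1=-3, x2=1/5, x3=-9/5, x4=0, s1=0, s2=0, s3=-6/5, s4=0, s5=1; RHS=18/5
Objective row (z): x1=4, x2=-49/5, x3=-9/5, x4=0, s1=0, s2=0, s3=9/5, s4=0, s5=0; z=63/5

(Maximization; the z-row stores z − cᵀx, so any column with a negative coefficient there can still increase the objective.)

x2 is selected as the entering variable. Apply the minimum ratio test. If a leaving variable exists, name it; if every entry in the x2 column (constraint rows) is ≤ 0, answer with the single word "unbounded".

s2

Ratios: row 1 (s1): (39/5)/(13/5) = 3; row 2 (s2): (32/5)/(19/5) = 32/19; row 3 (x4): entry -1/5 ≤ 0, skip; row 4 (s4): entry -1 ≤ 0, skip; row 5 (s5): (18/5)/(1/5) = 18.
Minimum ratio is in the s2 row, so s2 leaves.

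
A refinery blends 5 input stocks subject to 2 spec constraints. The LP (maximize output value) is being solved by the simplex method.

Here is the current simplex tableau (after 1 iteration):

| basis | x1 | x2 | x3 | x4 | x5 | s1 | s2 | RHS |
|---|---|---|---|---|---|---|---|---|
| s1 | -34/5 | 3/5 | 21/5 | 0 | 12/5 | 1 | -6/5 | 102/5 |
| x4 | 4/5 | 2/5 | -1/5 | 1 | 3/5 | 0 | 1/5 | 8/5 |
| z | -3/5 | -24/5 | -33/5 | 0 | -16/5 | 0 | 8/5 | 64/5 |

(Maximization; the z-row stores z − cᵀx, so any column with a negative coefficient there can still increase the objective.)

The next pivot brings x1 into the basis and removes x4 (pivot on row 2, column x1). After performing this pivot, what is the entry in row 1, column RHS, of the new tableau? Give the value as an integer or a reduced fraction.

34

Pivot element is row 2, column x1: 4/5.
Normalize row 2: new (row 2, RHS) = (8/5)/(4/5) = 2.
row 1 ← row 1 − (-34/5)·(new row 2): 102/5 − (-34/5)·2 = 34.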